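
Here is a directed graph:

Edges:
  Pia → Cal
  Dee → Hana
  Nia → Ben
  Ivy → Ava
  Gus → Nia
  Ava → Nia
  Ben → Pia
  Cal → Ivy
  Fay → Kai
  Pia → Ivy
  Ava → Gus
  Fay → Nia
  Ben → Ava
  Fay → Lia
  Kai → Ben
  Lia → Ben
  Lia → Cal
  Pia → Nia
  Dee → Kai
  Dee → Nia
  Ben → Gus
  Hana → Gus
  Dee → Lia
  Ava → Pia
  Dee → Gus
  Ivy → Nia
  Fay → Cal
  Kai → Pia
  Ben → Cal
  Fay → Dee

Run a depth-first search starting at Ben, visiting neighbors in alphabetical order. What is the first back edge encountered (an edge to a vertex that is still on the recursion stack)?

DFS from Ben (visiting neighbors in alphabetical order); mark gray on enter, black on exit:
Ben gray
  Ava gray
    Gus gray
      Nia gray
        Nia→Ben: Ben is gray → back edge
First back edge: Nia → Ben.

Nia→Ben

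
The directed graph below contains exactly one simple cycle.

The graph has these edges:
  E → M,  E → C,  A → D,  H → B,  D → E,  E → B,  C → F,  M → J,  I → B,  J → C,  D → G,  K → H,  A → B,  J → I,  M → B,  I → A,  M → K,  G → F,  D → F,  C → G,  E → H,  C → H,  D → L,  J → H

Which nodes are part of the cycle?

A, D, E, I, J, M

DFS with gray/black marking from A:
A gray
  D gray
    L gray
    L black
    E gray
      C gray
        F gray
        F black
        H gray
          B gray
          B black
        H black
        G gray
          G→F: F black — skip
        G black
      C black
      E→B: B black — skip
      M gray
        M→B: B black — skip
        K gray
          K→H: H black — skip
        K black
        J gray
          J→C: C black — skip
          I gray
            I→B: B black — skip
            I→A: A is gray → back edge
Back edge closes the cycle A → D → E → M → J → I → A; its vertices are {A, D, E, I, J, M}.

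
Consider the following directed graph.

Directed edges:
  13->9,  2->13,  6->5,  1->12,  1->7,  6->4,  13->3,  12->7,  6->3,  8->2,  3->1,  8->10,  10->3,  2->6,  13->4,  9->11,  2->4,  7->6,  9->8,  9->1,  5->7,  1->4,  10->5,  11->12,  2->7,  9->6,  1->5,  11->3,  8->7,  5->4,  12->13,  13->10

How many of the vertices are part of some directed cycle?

12

A vertex is on a directed cycle iff it belongs to a strongly connected component of size ≥ 2 (or has a self-loop).
The vertices on cycles are {1, 2, 3, 5, 6, 7, 8, 9, 10, 11, 12, 13} — 12 in total.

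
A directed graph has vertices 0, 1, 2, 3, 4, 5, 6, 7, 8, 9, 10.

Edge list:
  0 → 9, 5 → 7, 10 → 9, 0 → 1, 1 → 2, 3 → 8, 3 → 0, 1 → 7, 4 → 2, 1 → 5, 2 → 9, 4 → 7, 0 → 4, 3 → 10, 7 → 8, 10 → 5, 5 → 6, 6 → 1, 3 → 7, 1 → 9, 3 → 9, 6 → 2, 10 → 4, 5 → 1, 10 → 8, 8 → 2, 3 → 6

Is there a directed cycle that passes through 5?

Yes

5 is on a cycle iff 5 can reach itself via ≥1 edge.
5 → 1 → 5 — yes.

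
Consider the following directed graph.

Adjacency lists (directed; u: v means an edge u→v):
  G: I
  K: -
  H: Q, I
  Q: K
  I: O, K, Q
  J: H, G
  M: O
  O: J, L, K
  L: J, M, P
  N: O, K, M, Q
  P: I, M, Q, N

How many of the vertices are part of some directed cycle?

9

A vertex is on a directed cycle iff it belongs to a strongly connected component of size ≥ 2 (or has a self-loop).
The vertices on cycles are {G, H, I, J, L, M, N, O, P} — 9 in total.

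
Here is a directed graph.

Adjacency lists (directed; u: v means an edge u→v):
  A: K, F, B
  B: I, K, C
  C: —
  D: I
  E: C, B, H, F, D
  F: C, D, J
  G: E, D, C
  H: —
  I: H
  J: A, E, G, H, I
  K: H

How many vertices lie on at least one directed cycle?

5

A vertex is on a directed cycle iff it belongs to a strongly connected component of size ≥ 2 (or has a self-loop).
The vertices on cycles are {A, E, F, G, J} — 5 in total.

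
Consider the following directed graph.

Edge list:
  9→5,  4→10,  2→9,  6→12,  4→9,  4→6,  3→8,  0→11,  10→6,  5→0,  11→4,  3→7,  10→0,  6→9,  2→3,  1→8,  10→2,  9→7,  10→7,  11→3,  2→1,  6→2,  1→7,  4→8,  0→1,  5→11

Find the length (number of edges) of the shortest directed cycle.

For each vertex v, BFS finds the shortest path from v back to v.
The shortest such closed walk is 4 → 9 → 5 → 11 → 4, length 4.

4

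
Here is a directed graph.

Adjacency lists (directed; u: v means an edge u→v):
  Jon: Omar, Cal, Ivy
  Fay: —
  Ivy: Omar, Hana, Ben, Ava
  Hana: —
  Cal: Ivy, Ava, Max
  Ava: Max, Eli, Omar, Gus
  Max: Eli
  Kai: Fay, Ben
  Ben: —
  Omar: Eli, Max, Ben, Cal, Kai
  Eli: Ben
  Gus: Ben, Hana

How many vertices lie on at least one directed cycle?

4

A vertex is on a directed cycle iff it belongs to a strongly connected component of size ≥ 2 (or has a self-loop).
The vertices on cycles are {Ava, Cal, Ivy, Omar} — 4 in total.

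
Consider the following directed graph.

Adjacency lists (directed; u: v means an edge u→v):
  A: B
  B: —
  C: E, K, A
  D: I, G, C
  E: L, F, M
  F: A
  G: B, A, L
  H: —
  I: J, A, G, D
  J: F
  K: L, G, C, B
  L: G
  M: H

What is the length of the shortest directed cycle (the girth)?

For each vertex v, BFS finds the shortest path from v back to v.
The shortest such closed walk is D → I → D, length 2.

2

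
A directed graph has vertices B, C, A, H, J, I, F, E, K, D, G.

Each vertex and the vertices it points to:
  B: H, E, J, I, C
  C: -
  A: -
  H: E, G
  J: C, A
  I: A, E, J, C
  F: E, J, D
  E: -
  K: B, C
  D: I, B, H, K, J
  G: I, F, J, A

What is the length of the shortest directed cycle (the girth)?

4

For each vertex v, BFS finds the shortest path from v back to v.
The shortest such closed walk is D → H → G → F → D, length 4.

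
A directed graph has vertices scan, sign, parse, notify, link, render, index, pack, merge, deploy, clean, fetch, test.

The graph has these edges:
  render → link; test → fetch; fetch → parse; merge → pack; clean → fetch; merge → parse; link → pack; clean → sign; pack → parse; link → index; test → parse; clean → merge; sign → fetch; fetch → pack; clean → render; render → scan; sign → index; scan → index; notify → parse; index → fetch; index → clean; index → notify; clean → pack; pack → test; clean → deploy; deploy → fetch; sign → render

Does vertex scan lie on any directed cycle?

Yes

scan is on a cycle iff scan can reach itself via ≥1 edge.
scan → index → clean → render → scan — yes.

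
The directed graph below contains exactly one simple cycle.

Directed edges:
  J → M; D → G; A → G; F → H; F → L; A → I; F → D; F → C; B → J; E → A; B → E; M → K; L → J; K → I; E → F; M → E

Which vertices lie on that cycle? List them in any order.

E, F, J, L, M

DFS with gray/black marking from E:
E gray
  F gray
    H gray
    H black
    D gray
      G gray
      G black
    D black
    C gray
    C black
    L gray
      J gray
        M gray
          K gray
            I gray
            I black
          K black
          M→E: E is gray → back edge
Back edge closes the cycle E → F → L → J → M → E; its vertices are {E, F, J, L, M}.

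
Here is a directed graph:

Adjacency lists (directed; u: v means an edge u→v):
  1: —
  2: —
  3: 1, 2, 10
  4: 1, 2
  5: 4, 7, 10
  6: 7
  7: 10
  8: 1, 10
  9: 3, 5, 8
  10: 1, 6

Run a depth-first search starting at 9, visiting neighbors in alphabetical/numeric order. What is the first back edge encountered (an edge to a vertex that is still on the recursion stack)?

7->10

DFS from 9 (visiting neighbors in alphabetical/numeric order); mark gray on enter, black on exit:
9 gray
  3 gray
    1 gray
    1 black
    2 gray
    2 black
    10 gray
      10→1: 1 black — skip
      6 gray
        7 gray
          7→10: 10 is gray → back edge
First back edge: 7 → 10.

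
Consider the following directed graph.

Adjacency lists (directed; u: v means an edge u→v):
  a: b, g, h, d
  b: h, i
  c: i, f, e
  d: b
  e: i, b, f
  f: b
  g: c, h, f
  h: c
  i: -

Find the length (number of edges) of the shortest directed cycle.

For each vertex v, BFS finds the shortest path from v back to v.
The shortest such closed walk is h → c → f → b → h, length 4.

4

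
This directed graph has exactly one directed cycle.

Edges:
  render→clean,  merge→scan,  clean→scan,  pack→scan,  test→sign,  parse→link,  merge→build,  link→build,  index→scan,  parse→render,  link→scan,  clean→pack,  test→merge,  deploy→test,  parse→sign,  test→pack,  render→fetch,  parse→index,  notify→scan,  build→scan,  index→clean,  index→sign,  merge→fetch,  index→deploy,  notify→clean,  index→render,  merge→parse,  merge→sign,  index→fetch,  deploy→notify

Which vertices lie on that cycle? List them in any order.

test, index, merge, parse, deploy

DFS with gray/black marking from deploy:
deploy gray
  notify gray
    scan gray
    scan black
    clean gray
      clean→scan: scan black — skip
      pack gray
        pack→scan: scan black — skip
      pack black
    clean black
  notify black
  test gray
    merge gray
      fetch gray
      fetch black
      parse gray
        link gray
          link→scan: scan black — skip
          build gray
            build→scan: scan black — skip
          build black
        link black
        render gray
          render→clean: clean black — skip
          render→fetch: fetch black — skip
        render black
        index gray
          index→deploy: deploy is gray → back edge
Back edge closes the cycle deploy → test → merge → parse → index → deploy; its vertices are {test, index, merge, parse, deploy}.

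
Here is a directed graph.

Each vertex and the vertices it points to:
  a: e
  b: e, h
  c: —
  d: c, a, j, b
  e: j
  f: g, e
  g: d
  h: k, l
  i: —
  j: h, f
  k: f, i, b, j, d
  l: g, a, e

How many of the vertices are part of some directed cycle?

A vertex is on a directed cycle iff it belongs to a strongly connected component of size ≥ 2 (or has a self-loop).
The vertices on cycles are {a, b, d, e, f, g, h, j, k, l} — 10 in total.

10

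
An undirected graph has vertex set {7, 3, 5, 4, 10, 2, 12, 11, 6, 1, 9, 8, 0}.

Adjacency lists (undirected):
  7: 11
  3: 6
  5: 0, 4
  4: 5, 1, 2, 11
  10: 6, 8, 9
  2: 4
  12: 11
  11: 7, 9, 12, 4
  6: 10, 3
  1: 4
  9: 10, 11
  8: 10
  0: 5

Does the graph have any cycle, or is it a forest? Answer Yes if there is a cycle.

DFS, tracking each vertex's parent; an edge to a visited non-parent vertex closes a cycle.
Start from 0:
visit 0 (parent –)
  visit 5 (parent 0)
    5–0: parent, skip
    visit 4 (parent 5)
      4–5: parent, skip
      visit 1 (parent 4)
        1–4: parent, skip
      visit 2 (parent 4)
        2–4: parent, skip
      visit 11 (parent 4)
        visit 7 (parent 11)
          7–11: parent, skip
        visit 9 (parent 11)
          visit 10 (parent 9)
            visit 6 (parent 10)
              6–10: parent, skip
              visit 3 (parent 6)
                3–6: parent, skip
            visit 8 (parent 10)
              8–10: parent, skip
            10–9: parent, skip
          9–11: parent, skip
        visit 12 (parent 11)
          12–11: parent, skip
        11–4: parent, skip
No non-parent visited neighbor found — the graph is a forest.

No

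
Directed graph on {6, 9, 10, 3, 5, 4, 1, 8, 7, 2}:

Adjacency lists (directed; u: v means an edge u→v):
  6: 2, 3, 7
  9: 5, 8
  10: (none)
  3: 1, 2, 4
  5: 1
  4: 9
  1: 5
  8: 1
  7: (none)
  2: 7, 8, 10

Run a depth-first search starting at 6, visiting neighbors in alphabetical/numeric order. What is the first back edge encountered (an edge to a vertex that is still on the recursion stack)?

DFS from 6 (visiting neighbors in alphabetical/numeric order); mark gray on enter, black on exit:
6 gray
  2 gray
    7 gray
    7 black
    8 gray
      1 gray
        5 gray
          5→1: 1 is gray → back edge
First back edge: 5 → 1.

5->1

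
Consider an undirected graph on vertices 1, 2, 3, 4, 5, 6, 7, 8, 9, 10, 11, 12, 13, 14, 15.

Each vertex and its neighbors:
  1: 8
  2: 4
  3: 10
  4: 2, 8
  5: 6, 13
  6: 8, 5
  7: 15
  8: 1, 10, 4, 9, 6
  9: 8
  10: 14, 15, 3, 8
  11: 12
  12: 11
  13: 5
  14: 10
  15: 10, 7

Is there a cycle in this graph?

DFS, tracking each vertex's parent; an edge to a visited non-parent vertex closes a cycle.
Start from 10:
visit 10 (parent –)
  visit 14 (parent 10)
    14–10: parent, skip
  visit 15 (parent 10)
    15–10: parent, skip
    visit 7 (parent 15)
      7–15: parent, skip
  visit 3 (parent 10)
    3–10: parent, skip
  visit 8 (parent 10)
    visit 1 (parent 8)
      1–8: parent, skip
    8–10: parent, skip
    visit 4 (parent 8)
      visit 2 (parent 4)
        2–4: parent, skip
      4–8: parent, skip
    visit 9 (parent 8)
      9–8: parent, skip
    visit 6 (parent 8)
      6–8: parent, skip
      visit 5 (parent 6)
        5–6: parent, skip
        visit 13 (parent 5)
          13–5: parent, skip
visit 11 (parent –)
  visit 12 (parent 11)
    12–11: parent, skip
No non-parent visited neighbor found — the graph is a forest.

No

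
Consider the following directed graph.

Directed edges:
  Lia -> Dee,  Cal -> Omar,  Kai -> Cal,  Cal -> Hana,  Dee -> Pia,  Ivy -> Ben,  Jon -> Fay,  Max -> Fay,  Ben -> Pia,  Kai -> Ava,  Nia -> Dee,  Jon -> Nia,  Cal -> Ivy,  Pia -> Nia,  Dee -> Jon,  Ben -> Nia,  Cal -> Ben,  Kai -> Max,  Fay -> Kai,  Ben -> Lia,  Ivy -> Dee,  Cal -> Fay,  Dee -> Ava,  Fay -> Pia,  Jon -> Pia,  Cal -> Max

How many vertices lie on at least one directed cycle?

11

A vertex is on a directed cycle iff it belongs to a strongly connected component of size ≥ 2 (or has a self-loop).
The vertices on cycles are {Ben, Cal, Dee, Fay, Ivy, Jon, Kai, Lia, Max, Nia, Pia} — 11 in total.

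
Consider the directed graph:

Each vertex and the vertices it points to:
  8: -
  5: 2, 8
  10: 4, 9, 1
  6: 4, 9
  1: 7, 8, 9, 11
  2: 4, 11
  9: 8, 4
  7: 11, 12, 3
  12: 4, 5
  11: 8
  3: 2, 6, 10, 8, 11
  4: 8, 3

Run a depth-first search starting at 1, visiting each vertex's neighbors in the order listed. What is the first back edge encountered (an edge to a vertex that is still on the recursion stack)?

2→4

DFS from 1 (visiting each vertex's neighbors in the order listed); mark gray on enter, black on exit:
1 gray
  7 gray
    11 gray
      8 gray
      8 black
    11 black
    12 gray
      4 gray
        4→8: 8 black — skip
        3 gray
          2 gray
            2→4: 4 is gray → back edge
First back edge: 2 → 4.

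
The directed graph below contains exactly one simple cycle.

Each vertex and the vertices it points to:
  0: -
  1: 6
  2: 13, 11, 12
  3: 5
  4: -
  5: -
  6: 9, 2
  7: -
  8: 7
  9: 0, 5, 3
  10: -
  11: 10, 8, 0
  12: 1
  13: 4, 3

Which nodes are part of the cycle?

1, 2, 6, 12

DFS with gray/black marking from 6:
6 gray
  9 gray
    0 gray
    0 black
    5 gray
    5 black
    3 gray
      3→5: 5 black — skip
    3 black
  9 black
  2 gray
    13 gray
      4 gray
      4 black
      13→3: 3 black — skip
    13 black
    11 gray
      10 gray
      10 black
      8 gray
        7 gray
        7 black
      8 black
      11→0: 0 black — skip
    11 black
    12 gray
      1 gray
        1→6: 6 is gray → back edge
Back edge closes the cycle 6 → 2 → 12 → 1 → 6; its vertices are {1, 2, 6, 12}.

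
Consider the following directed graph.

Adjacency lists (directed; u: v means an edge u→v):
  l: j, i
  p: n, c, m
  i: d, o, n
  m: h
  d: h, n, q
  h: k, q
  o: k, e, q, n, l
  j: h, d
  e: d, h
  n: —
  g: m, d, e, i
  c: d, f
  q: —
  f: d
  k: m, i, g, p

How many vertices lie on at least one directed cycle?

13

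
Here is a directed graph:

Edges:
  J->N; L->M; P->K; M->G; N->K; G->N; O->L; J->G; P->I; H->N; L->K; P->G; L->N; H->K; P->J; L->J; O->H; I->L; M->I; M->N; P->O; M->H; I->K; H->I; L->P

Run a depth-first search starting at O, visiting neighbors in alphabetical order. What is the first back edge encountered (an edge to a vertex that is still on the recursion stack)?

M→H

DFS from O (visiting neighbors in alphabetical order); mark gray on enter, black on exit:
O gray
  H gray
    I gray
      K gray
      K black
      L gray
        J gray
          G gray
            N gray
              N→K: K black — skip
            N black
          G black
          J→N: N black — skip
        J black
        L→K: K black — skip
        M gray
          M→G: G black — skip
          M→H: H is gray → back edge
First back edge: M → H.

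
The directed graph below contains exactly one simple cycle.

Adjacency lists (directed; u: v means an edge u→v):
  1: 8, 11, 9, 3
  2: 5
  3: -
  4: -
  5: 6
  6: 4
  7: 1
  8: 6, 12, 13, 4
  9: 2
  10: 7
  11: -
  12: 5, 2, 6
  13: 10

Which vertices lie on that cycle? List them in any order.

DFS with gray/black marking from 1:
1 gray
  8 gray
    6 gray
      4 gray
      4 black
    6 black
    12 gray
      5 gray
        5→6: 6 black — skip
      5 black
      2 gray
        2→5: 5 black — skip
      2 black
      12→6: 6 black — skip
    12 black
    13 gray
      10 gray
        7 gray
          7→1: 1 is gray → back edge
Back edge closes the cycle 1 → 8 → 13 → 10 → 7 → 1; its vertices are {1, 7, 8, 10, 13}.

1, 7, 8, 10, 13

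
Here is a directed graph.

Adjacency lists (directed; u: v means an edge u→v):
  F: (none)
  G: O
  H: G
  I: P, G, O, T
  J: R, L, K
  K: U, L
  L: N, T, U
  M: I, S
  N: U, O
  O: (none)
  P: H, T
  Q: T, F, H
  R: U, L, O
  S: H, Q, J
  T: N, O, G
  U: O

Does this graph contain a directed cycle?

DFS with white/gray/black marking, starting from N:
N gray
  U gray
    O gray
    O black
  U black
  N→O: O black — skip
N black
F gray
F black
G gray
  G→O: O black — skip
G black
H gray
  H→G: G black — skip
H black
I gray
  P gray
    P→H: H black — skip
    T gray
      T→N: N black — skip
      T→O: O black — skip
      T→G: G black — skip
    T black
  P black
  I→G: G black — skip
  I→O: O black — skip
  I→T: T black — skip
I black
J gray
  R gray
    R→U: U black — skip
    L gray
      L→N: N black — skip
      L→T: T black — skip
      L→U: U black — skip
    L black
    R→O: O black — skip
  R black
  J→L: L black — skip
  K gray
    K→U: U black — skip
    K→L: L black — skip
  K black
J black
M gray
  M→I: I black — skip
  S gray
    S→H: H black — skip
    Q gray
      Q→T: T black — skip
      Q→F: F black — skip
      Q→H: H black — skip
    Q black
    S→J: J black — skip
  S black
M black
Every edge goes to a white or black vertex — no back edge, so the graph is acyclic.

No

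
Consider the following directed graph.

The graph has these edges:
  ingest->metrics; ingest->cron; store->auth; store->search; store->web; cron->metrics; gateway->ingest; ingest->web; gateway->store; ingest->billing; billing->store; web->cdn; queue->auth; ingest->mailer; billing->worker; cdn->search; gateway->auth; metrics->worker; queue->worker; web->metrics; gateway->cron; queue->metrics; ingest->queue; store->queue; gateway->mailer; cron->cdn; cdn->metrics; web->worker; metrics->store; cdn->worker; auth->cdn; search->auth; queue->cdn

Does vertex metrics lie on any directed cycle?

Yes

metrics is on a cycle iff metrics can reach itself via ≥1 edge.
metrics → store → web → metrics — yes.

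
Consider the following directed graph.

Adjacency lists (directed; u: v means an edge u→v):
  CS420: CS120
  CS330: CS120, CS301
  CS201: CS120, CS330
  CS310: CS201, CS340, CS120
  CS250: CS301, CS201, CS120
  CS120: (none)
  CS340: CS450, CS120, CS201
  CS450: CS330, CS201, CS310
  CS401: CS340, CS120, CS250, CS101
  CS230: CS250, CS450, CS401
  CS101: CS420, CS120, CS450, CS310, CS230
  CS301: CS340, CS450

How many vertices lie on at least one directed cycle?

9

A vertex is on a directed cycle iff it belongs to a strongly connected component of size ≥ 2 (or has a self-loop).
The vertices on cycles are {CS101, CS201, CS230, CS301, CS310, CS330, CS340, CS401, CS450} — 9 in total.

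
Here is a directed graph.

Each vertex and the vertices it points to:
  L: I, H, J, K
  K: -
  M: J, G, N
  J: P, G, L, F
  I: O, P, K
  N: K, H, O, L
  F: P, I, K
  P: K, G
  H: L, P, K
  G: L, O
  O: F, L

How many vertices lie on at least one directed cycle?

8

A vertex is on a directed cycle iff it belongs to a strongly connected component of size ≥ 2 (or has a self-loop).
The vertices on cycles are {F, G, H, I, J, L, O, P} — 8 in total.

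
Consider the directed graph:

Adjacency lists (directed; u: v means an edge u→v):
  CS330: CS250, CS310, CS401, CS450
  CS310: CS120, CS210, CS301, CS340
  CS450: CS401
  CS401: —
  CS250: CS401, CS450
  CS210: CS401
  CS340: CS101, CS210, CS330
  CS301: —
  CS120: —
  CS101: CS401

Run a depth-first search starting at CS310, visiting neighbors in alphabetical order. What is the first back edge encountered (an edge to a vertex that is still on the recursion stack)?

DFS from CS310 (visiting neighbors in alphabetical order); mark gray on enter, black on exit:
CS310 gray
  CS120 gray
  CS120 black
  CS210 gray
    CS401 gray
    CS401 black
  CS210 black
  CS301 gray
  CS301 black
  CS340 gray
    CS101 gray
      CS101→CS401: CS401 black — skip
    CS101 black
    CS340→CS210: CS210 black — skip
    CS330 gray
      CS250 gray
        CS250→CS401: CS401 black — skip
        CS450 gray
          CS450→CS401: CS401 black — skip
        CS450 black
      CS250 black
      CS330→CS310: CS310 is gray → back edge
First back edge: CS330 → CS310.

CS330->CS310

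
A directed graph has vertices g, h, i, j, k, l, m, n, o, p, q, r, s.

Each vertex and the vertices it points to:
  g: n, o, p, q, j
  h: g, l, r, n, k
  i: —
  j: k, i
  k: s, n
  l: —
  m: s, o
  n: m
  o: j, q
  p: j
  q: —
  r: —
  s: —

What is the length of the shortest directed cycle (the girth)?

For each vertex v, BFS finds the shortest path from v back to v.
The shortest such closed walk is o → j → k → n → m → o, length 5.

5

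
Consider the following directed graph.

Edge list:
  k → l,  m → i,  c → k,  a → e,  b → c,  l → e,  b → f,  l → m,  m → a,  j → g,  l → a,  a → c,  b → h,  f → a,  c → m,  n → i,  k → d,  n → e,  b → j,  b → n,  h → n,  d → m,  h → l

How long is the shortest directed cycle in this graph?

For each vertex v, BFS finds the shortest path from v back to v.
The shortest such closed walk is c → m → a → c, length 3.

3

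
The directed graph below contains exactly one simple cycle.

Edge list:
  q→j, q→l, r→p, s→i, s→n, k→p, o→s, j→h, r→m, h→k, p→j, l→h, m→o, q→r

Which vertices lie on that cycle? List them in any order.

DFS with gray/black marking from p:
p gray
  j gray
    h gray
      k gray
        k→p: p is gray → back edge
Back edge closes the cycle p → j → h → k → p; its vertices are {h, j, k, p}.

h, j, k, p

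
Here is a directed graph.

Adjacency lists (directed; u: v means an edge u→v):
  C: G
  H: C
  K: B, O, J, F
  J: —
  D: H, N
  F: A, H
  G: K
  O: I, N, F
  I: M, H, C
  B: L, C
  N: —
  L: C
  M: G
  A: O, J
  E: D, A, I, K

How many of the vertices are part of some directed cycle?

A vertex is on a directed cycle iff it belongs to a strongly connected component of size ≥ 2 (or has a self-loop).
The vertices on cycles are {A, B, C, F, G, H, I, K, L, M, O} — 11 in total.

11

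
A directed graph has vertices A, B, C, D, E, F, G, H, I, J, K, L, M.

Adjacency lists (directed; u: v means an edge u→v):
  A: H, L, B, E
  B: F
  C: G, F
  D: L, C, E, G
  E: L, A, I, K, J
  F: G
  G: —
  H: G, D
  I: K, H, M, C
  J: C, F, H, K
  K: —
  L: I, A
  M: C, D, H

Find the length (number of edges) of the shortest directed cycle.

For each vertex v, BFS finds the shortest path from v back to v.
The shortest such closed walk is E → A → E, length 2.

2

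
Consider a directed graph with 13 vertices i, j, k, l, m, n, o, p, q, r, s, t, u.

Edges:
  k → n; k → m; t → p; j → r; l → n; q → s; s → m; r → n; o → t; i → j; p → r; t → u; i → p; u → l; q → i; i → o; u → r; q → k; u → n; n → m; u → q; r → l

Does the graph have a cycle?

DFS with white/gray/black marking, starting from q:
q gray
  i gray
    o gray
      t gray
        p gray
          r gray
            l gray
              n gray
                m gray
                m black
              n black
            l black
            r→n: n black — skip
          r black
        p black
        u gray
          u→n: n black — skip
          u→r: r black — skip
          u→q: q is gray → back edge
Back edge found, so a cycle exists: q → i → o → t → u → q.

Yes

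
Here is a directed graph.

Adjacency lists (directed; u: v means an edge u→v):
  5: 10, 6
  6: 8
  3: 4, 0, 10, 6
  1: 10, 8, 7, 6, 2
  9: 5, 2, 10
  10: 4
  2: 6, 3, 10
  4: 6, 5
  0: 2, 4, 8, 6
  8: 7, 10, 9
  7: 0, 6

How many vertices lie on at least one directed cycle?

A vertex is on a directed cycle iff it belongs to a strongly connected component of size ≥ 2 (or has a self-loop).
The vertices on cycles are {0, 2, 3, 4, 5, 6, 7, 8, 9, 10} — 10 in total.

10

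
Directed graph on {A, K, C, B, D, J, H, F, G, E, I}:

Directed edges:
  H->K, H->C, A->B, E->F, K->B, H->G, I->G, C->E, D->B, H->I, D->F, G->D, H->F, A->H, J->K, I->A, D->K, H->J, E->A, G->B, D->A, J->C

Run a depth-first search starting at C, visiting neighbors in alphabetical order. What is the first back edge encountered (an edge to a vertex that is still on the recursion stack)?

H→C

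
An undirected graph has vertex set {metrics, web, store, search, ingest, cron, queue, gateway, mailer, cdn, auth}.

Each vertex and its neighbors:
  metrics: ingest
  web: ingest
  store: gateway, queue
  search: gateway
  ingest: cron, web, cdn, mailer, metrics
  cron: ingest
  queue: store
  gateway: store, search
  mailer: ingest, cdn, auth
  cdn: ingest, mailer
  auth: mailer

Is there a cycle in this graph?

DFS, tracking each vertex's parent; an edge to a visited non-parent vertex closes a cycle.
Start from cdn:
visit cdn (parent –)
  visit ingest (parent cdn)
    visit cron (parent ingest)
      cron–ingest: parent, skip
    visit web (parent ingest)
      web–ingest: parent, skip
    ingest–cdn: parent, skip
    visit mailer (parent ingest)
      mailer–ingest: parent, skip
      mailer–cdn: cdn visited and ≠ parent → cycle
Cycle: cdn – ingest – mailer – cdn.

Yes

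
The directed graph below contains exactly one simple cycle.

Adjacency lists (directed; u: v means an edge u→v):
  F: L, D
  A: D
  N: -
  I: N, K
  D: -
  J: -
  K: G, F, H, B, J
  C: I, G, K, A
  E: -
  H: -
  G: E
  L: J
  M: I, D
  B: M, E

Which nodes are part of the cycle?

DFS with gray/black marking from I:
I gray
  N gray
  N black
  K gray
    G gray
      E gray
      E black
    G black
    F gray
      L gray
        J gray
        J black
      L black
      D gray
      D black
    F black
    H gray
    H black
    B gray
      M gray
        M→I: I is gray → back edge
Back edge closes the cycle I → K → B → M → I; its vertices are {B, I, K, M}.

B, I, K, M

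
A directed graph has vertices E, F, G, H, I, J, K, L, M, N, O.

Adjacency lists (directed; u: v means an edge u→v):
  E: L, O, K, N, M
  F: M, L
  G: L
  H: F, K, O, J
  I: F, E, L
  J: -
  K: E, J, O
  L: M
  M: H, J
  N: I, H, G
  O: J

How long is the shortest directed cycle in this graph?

For each vertex v, BFS finds the shortest path from v back to v.
The shortest such closed walk is E → K → E, length 2.

2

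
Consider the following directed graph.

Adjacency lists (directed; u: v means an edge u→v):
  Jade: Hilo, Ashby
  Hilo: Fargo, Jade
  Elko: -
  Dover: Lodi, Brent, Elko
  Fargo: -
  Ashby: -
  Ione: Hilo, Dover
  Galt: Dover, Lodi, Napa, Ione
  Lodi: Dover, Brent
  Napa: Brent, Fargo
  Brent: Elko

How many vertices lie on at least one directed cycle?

A vertex is on a directed cycle iff it belongs to a strongly connected component of size ≥ 2 (or has a self-loop).
The vertices on cycles are {Hilo, Jade, Lodi, Dover} — 4 in total.

4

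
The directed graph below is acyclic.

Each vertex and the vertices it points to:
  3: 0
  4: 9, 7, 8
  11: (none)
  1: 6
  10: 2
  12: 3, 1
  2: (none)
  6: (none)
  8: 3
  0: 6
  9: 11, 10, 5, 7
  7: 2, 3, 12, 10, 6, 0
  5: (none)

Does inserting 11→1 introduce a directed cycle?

Adding 11→1 creates a cycle iff 1 can already reach 11.
Explore from 1: no path reaches 11. The graph stays acyclic.

No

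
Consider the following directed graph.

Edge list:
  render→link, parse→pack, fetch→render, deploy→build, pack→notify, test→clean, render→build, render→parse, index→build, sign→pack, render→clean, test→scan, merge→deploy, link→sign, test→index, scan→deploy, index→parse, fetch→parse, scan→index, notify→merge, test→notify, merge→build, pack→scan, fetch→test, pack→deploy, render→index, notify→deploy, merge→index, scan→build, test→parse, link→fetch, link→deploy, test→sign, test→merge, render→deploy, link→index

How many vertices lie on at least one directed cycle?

9

A vertex is on a directed cycle iff it belongs to a strongly connected component of size ≥ 2 (or has a self-loop).
The vertices on cycles are {link, pack, scan, fetch, index, merge, parse, notify, render} — 9 in total.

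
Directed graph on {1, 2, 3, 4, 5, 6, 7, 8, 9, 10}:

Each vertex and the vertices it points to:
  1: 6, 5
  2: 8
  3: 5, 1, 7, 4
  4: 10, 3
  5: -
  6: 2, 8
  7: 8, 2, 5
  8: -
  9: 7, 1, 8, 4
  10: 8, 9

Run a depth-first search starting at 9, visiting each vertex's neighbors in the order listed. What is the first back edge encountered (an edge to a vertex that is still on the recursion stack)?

DFS from 9 (visiting each vertex's neighbors in the order listed); mark gray on enter, black on exit:
9 gray
  7 gray
    8 gray
    8 black
    2 gray
      2→8: 8 black — skip
    2 black
    5 gray
    5 black
  7 black
  1 gray
    6 gray
      6→2: 2 black — skip
      6→8: 8 black — skip
    6 black
    1→5: 5 black — skip
  1 black
  9→8: 8 black — skip
  4 gray
    10 gray
      10→8: 8 black — skip
      10→9: 9 is gray → back edge
First back edge: 10 → 9.

10→9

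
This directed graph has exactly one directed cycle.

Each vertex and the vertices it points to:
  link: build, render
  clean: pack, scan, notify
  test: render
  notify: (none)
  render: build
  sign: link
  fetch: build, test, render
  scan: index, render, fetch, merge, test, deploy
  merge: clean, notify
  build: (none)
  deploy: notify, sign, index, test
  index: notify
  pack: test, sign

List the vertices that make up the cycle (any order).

DFS with gray/black marking from clean:
clean gray
  pack gray
    test gray
      render gray
        build gray
        build black
      render black
    test black
    sign gray
      link gray
        link→build: build black — skip
        link→render: render black — skip
      link black
    sign black
  pack black
  scan gray
    index gray
      notify gray
      notify black
    index black
    scan→render: render black — skip
    fetch gray
      fetch→build: build black — skip
      fetch→test: test black — skip
      fetch→render: render black — skip
    fetch black
    merge gray
      merge→clean: clean is gray → back edge
Back edge closes the cycle clean → scan → merge → clean; its vertices are {scan, clean, merge}.

scan, clean, merge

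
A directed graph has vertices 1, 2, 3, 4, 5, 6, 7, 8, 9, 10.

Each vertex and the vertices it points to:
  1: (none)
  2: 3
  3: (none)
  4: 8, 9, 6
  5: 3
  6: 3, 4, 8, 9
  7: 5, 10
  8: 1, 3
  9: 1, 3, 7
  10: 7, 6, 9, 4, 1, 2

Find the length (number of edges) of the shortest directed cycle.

2

For each vertex v, BFS finds the shortest path from v back to v.
The shortest such closed walk is 7 → 10 → 7, length 2.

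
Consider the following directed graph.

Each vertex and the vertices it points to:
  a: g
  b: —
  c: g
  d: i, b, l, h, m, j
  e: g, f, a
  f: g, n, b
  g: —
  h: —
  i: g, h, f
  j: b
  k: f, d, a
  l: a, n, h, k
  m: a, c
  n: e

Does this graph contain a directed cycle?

Yes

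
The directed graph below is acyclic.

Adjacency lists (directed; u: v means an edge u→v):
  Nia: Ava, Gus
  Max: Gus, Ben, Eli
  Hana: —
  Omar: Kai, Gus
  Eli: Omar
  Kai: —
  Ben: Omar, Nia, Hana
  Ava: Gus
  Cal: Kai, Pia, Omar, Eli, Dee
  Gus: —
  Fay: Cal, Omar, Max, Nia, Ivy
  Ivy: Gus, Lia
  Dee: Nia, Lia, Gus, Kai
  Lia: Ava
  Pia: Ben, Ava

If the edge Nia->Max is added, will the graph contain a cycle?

Adding Nia→Max creates a cycle iff Max can already reach Nia.
Path from Max: Max → Ben → Nia.
So Max → … → Nia → Max is a cycle.

Yes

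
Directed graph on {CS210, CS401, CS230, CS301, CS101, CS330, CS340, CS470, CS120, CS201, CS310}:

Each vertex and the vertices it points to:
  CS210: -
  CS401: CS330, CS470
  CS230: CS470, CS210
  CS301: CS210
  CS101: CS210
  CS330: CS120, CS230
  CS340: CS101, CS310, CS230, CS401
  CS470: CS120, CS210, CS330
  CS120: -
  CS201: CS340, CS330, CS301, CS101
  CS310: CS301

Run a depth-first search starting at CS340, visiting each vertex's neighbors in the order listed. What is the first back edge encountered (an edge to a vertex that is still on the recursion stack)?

CS330→CS230

DFS from CS340 (visiting each vertex's neighbors in the order listed); mark gray on enter, black on exit:
CS340 gray
  CS101 gray
    CS210 gray
    CS210 black
  CS101 black
  CS310 gray
    CS301 gray
      CS301→CS210: CS210 black — skip
    CS301 black
  CS310 black
  CS230 gray
    CS470 gray
      CS120 gray
      CS120 black
      CS470→CS210: CS210 black — skip
      CS330 gray
        CS330→CS120: CS120 black — skip
        CS330→CS230: CS230 is gray → back edge
First back edge: CS330 → CS230.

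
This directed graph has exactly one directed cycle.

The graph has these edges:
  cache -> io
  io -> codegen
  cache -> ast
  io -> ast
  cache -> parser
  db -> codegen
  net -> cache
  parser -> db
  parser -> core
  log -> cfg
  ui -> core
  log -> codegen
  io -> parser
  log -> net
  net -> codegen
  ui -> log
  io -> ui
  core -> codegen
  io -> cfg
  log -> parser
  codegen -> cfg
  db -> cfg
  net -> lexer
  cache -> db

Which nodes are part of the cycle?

DFS with gray/black marking from net:
net gray
  codegen gray
    cfg gray
    cfg black
  codegen black
  cache gray
    ast gray
    ast black
    parser gray
      core gray
        core→codegen: codegen black — skip
      core black
      db gray
        db→cfg: cfg black — skip
        db→codegen: codegen black — skip
      db black
    parser black
    io gray
      io→codegen: codegen black — skip
      io→cfg: cfg black — skip
      io→parser: parser black — skip
      io→ast: ast black — skip
      ui gray
        ui→core: core black — skip
        log gray
          log→codegen: codegen black — skip
          log→cfg: cfg black — skip
          log→net: net is gray → back edge
Back edge closes the cycle net → cache → io → ui → log → net; its vertices are {io, ui, log, net, cache}.

io, ui, log, net, cache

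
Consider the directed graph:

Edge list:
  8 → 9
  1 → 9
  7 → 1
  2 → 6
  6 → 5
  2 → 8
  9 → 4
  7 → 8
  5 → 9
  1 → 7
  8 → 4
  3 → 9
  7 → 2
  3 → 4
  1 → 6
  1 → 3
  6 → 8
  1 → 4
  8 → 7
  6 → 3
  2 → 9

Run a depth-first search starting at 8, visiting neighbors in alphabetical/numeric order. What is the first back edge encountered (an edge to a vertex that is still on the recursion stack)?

DFS from 8 (visiting neighbors in alphabetical/numeric order); mark gray on enter, black on exit:
8 gray
  4 gray
  4 black
  7 gray
    1 gray
      3 gray
        3→4: 4 black — skip
        9 gray
          9→4: 4 black — skip
        9 black
      3 black
      1→4: 4 black — skip
      6 gray
        6→3: 3 black — skip
        5 gray
          5→9: 9 black — skip
        5 black
        6→8: 8 is gray → back edge
First back edge: 6 → 8.

6->8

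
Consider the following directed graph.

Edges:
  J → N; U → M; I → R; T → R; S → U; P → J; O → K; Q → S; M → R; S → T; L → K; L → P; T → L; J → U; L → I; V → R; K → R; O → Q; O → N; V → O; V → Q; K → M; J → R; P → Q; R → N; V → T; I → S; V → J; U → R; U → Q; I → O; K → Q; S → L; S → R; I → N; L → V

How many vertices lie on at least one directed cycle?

A vertex is on a directed cycle iff it belongs to a strongly connected component of size ≥ 2 (or has a self-loop).
The vertices on cycles are {I, J, K, L, O, P, Q, S, T, U, V} — 11 in total.

11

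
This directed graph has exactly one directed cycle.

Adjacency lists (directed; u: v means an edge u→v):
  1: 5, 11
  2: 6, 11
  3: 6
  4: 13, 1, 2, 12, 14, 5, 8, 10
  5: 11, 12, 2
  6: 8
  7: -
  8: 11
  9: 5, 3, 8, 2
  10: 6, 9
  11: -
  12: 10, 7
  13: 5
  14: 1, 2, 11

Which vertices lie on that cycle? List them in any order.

DFS with gray/black marking from 12:
12 gray
  10 gray
    6 gray
      8 gray
        11 gray
        11 black
      8 black
    6 black
    9 gray
      5 gray
        5→11: 11 black — skip
        5→12: 12 is gray → back edge
Back edge closes the cycle 12 → 10 → 9 → 5 → 12; its vertices are {5, 9, 10, 12}.

5, 9, 10, 12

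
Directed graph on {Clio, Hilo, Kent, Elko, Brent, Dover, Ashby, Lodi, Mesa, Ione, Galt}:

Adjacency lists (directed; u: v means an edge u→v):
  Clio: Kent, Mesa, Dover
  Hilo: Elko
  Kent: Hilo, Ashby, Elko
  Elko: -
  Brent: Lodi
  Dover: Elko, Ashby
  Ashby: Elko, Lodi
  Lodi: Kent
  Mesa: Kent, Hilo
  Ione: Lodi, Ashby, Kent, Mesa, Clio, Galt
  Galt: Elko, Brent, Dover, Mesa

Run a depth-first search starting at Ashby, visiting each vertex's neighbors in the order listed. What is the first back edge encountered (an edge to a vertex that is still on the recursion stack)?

DFS from Ashby (visiting each vertex's neighbors in the order listed); mark gray on enter, black on exit:
Ashby gray
  Elko gray
  Elko black
  Lodi gray
    Kent gray
      Hilo gray
        Hilo→Elko: Elko black — skip
      Hilo black
      Kent→Ashby: Ashby is gray → back edge
First back edge: Kent → Ashby.

Kent→Ashby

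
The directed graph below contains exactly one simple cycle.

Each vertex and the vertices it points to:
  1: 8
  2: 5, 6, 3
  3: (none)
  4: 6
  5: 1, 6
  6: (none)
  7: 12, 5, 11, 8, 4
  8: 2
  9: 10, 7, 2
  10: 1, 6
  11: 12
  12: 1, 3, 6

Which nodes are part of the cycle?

1, 2, 5, 8

DFS with gray/black marking from 8:
8 gray
  2 gray
    5 gray
      1 gray
        1→8: 8 is gray → back edge
Back edge closes the cycle 8 → 2 → 5 → 1 → 8; its vertices are {1, 2, 5, 8}.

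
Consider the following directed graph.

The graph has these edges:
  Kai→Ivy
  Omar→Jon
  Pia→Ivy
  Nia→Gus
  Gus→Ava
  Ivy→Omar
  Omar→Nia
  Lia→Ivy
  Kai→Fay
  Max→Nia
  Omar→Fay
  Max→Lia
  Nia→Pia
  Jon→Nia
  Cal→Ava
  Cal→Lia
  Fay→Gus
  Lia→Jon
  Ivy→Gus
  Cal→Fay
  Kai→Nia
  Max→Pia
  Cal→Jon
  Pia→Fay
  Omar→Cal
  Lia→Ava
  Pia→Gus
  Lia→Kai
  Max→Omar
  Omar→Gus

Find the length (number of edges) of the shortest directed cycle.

4

For each vertex v, BFS finds the shortest path from v back to v.
The shortest such closed walk is Lia → Ivy → Omar → Cal → Lia, length 4.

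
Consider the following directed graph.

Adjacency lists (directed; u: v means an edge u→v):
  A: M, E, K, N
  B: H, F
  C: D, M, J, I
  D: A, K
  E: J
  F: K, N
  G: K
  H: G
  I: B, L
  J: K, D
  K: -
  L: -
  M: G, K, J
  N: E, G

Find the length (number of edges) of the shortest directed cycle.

4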